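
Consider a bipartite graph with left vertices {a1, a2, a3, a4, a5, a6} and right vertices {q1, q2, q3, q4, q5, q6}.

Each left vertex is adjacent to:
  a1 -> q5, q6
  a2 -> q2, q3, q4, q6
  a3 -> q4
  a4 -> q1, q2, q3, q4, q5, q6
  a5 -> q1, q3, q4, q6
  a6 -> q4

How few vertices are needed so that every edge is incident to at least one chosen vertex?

The 5 edges a1–q5, a2–q2, a3–q4, a4–q1, a5–q6 form a matching, so any vertex cover needs at least 5 vertices (one per matched edge).
Conversely {a1, a2, a4, a5, q4} meets every edge and has exactly 5 vertices, so 5 is optimal.

5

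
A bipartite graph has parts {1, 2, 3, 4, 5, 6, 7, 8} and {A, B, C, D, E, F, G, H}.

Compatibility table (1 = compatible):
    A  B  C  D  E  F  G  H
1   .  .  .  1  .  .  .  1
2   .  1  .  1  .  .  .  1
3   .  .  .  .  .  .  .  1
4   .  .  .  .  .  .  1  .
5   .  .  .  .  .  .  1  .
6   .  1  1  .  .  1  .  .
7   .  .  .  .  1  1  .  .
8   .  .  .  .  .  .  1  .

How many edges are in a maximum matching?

6

One maximum matching: 1–D, 2–B, 3–H, 4–G, 6–F, 7–E.
The set {4, 5, 8} has only 1 neighbour ({G}), so by Hall's theorem at most 6 of the 8 left vertices can be matched.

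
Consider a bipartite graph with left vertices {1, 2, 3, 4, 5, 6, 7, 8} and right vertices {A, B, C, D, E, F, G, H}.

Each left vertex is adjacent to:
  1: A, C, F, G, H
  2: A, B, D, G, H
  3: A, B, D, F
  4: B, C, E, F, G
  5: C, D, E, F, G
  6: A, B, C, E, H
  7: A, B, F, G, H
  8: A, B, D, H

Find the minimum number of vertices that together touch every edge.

The 8 edges 1–H, 2–D, 3–F, 4–C, 5–G, 6–E, 7–A, 8–B form a matching, so any vertex cover needs at least 8 vertices (one per matched edge).
Conversely {1, 2, 3, 4, 5, 6, 7, 8} meets every edge and has exactly 8 vertices, so 8 is optimal.

8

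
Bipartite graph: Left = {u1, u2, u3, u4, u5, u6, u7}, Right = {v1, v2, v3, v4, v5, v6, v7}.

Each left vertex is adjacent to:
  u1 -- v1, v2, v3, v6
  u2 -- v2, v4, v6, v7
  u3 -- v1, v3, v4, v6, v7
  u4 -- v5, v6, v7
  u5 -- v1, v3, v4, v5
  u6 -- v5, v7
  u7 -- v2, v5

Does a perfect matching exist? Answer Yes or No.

For example, pair u1-v1, u2-v7, u3-v3, u4-v6, u5-v4, u6-v5, u7-v2.
All 7 left vertices are covered.

Yes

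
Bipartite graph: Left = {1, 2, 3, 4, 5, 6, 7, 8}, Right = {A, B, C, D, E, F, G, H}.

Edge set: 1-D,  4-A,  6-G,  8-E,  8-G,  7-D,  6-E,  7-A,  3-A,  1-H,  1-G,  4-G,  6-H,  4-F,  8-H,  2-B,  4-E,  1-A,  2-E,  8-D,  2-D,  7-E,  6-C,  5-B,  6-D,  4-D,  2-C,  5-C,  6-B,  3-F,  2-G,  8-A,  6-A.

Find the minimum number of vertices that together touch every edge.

8

A maximum matching has 8 edges (e.g. 1–H, 2–E, 3–F, 4–A, 5–C, 6–B, 7–D, 8–G).
By König's theorem the minimum vertex cover has the same size. One such cover is {1, 2, 3, 4, 5, 6, 7, 8}.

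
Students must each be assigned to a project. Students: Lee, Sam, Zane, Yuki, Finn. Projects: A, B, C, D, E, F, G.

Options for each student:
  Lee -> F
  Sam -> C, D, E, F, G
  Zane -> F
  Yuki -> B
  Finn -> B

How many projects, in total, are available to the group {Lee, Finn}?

2

The union of neighbours of {Lee, Finn} is {B, F}, which has 2 elements.
Since |N(S)| = 2 ≥ |S| = 2, Hall's condition holds for this subset.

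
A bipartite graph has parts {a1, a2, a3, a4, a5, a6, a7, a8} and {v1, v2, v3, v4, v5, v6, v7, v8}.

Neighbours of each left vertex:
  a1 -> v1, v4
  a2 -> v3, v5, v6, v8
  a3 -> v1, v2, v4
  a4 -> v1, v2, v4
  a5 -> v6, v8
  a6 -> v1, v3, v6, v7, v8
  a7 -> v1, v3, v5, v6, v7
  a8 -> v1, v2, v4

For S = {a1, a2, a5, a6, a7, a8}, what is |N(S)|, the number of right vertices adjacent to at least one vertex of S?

The union of neighbours of {a1, a2, a5, a6, a7, a8} is {v1, v2, v3, v4, v5, v6, v7, v8}, which has 8 elements.
Since |N(S)| = 8 ≥ |S| = 6, Hall's condition holds for this subset.

8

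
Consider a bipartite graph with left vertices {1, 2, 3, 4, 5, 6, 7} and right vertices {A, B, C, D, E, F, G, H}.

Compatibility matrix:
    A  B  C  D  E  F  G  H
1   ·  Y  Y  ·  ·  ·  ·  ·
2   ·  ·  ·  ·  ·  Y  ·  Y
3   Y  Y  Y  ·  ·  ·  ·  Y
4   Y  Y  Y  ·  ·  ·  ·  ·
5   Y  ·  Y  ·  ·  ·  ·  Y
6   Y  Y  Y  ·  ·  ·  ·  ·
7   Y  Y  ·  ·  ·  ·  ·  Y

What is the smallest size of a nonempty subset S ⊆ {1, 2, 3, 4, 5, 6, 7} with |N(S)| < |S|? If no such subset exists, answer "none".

5

Take S = {1, 3, 4, 5, 6}. Its neighbourhood is {A, B, C, H}, so |N(S)| = 4 < |S| = 5.
Every subset of size less than 5 has at least as many neighbours as members, so 5 is the minimum.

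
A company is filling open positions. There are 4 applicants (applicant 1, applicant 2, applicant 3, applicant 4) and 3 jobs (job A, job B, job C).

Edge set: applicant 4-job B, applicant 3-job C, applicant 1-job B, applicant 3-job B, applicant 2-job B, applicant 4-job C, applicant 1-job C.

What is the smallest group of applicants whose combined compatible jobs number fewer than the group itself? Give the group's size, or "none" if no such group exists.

3

Take S = {applicant 1, applicant 2, applicant 3}. Its neighbourhood is {job B, job C}, so |N(S)| = 2 < |S| = 3.
Every subset of size less than 3 has at least as many neighbours as members, so 3 is the minimum.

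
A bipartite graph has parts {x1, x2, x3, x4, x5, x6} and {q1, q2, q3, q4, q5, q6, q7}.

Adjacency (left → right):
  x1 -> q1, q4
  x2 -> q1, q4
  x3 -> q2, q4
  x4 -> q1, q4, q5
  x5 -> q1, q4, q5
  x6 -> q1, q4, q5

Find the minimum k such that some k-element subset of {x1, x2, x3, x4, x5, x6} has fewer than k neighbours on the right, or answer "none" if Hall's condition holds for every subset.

Take S = {x1, x2, x4, x5}. Its neighbourhood is {q1, q4, q5}, so |N(S)| = 3 < |S| = 4.
Every subset of size less than 4 has at least as many neighbours as members, so 4 is the minimum.

4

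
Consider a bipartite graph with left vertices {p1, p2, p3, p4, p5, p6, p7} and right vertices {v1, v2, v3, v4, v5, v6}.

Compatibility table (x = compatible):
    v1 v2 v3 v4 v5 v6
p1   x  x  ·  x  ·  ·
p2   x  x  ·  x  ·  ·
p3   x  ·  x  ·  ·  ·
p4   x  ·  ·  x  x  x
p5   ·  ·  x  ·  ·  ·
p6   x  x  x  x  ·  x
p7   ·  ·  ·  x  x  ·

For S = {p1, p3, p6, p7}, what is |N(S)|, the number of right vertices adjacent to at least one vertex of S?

The union of neighbours of {p1, p3, p6, p7} is {v1, v2, v3, v4, v5, v6}, which has 6 elements.
Since |N(S)| = 6 ≥ |S| = 4, Hall's condition holds for this subset.

6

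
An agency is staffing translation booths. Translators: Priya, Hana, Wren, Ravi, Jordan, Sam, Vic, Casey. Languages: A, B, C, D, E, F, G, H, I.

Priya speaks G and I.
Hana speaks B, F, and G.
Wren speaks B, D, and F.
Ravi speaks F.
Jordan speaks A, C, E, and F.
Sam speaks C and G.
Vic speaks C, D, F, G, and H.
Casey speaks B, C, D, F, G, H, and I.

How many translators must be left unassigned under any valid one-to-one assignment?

0

For example, pair Priya–I, Hana–B, Wren–D, Ravi–F, Jordan–E, Sam–C, Vic–H, Casey–G.
This saturates every translator, so 8 is the maximum.
That matches 8 of the 8, leaving 0 unmatched; no matching can do better.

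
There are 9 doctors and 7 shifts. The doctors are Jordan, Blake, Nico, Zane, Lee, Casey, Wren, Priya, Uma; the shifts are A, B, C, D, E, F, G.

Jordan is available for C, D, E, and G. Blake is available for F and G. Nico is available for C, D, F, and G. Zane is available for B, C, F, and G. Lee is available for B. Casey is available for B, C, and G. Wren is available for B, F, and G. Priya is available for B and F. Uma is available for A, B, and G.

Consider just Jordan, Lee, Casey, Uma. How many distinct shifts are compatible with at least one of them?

6

The union of neighbours of {Jordan, Lee, Casey, Uma} is {A, B, C, D, E, G}, which has 6 elements.
Since |N(S)| = 6 ≥ |S| = 4, Hall's condition holds for this subset.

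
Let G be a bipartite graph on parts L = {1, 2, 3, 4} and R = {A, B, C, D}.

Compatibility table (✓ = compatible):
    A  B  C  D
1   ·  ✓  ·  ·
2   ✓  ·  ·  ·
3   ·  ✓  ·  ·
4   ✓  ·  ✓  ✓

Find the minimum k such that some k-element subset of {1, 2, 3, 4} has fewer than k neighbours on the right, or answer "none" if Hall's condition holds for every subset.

Take S = {1, 3}. Its neighbourhood is {B}, so |N(S)| = 1 < |S| = 2.
No single vertex violates Hall's condition since each has at least one neighbour, so 2 is the minimum.

2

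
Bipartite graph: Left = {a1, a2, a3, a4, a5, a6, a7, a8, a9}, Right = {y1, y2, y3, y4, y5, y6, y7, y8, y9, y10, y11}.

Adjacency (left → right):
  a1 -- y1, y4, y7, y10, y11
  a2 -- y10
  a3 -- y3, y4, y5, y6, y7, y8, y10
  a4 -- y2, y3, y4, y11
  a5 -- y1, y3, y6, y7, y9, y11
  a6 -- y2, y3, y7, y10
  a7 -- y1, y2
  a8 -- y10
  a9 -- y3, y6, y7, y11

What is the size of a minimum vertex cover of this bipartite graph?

A maximum matching has 8 edges (e.g. a1–y11, a2–y10, a3–y7, a4–y4, a5–y6, a6–y2, a7–y1, a9–y3).
By König's theorem the minimum vertex cover has the same size. One such cover is {a1, a3, a4, a5, a6, a7, a9, y10}.

8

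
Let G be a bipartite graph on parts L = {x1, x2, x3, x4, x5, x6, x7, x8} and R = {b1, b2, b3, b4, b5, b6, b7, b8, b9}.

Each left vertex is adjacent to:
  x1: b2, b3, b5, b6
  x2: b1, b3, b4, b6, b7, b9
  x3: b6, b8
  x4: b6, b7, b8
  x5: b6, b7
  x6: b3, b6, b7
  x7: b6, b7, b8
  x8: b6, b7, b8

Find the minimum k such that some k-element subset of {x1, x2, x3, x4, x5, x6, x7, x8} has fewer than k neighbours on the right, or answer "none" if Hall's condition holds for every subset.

4

Take S = {x3, x4, x5, x7}. Its neighbourhood is {b6, b7, b8}, so |N(S)| = 3 < |S| = 4.
Every subset of size less than 4 has at least as many neighbours as members, so 4 is the minimum.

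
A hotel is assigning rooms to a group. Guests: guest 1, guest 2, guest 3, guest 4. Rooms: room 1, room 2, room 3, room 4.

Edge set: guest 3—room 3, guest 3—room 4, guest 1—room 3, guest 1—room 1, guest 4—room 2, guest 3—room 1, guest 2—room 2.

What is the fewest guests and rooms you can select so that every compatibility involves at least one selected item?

3

A maximum matching has 3 edges (e.g. guest 1–room 1, guest 2–room 2, guest 3–room 3).
By König's theorem the minimum vertex cover has the same size. One such cover is {guest 1, guest 3, room 2}.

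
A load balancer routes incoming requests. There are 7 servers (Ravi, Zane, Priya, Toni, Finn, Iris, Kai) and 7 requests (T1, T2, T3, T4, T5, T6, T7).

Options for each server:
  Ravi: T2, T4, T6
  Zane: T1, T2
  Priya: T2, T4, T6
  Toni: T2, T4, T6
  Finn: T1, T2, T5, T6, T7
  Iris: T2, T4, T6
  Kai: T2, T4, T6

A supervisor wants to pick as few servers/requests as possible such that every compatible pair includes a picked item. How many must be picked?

5

{Zane, Finn, T2, T4, T6} is a vertex cover of size 5: every edge has an endpoint in this set.
No smaller cover exists because Ravi–T4, Zane–T1, Priya–T2, Toni–T6, Finn–T7 is a matching of size 5, and a cover must include an endpoint of each of these disjoint edges (König's theorem).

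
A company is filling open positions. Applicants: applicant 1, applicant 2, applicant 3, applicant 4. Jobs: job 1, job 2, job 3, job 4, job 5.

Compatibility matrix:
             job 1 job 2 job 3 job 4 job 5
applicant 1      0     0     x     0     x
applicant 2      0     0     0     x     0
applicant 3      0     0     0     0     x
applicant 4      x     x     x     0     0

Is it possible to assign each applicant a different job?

Yes

For example, pair applicant 1–job 3, applicant 2–job 4, applicant 3–job 5, applicant 4–job 2.
All 4 applicants are covered.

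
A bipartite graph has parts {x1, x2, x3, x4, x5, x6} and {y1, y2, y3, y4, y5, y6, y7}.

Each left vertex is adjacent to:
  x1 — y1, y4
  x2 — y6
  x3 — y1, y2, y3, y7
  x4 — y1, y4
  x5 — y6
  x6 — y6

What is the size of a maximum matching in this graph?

For example, pair x1-y4, x2-y6, x3-y3, x4-y1.
The set {x2, x5, x6} has only 1 neighbour ({y6}), so by Hall's theorem at most 4 of the 6 left vertices can be matched.

4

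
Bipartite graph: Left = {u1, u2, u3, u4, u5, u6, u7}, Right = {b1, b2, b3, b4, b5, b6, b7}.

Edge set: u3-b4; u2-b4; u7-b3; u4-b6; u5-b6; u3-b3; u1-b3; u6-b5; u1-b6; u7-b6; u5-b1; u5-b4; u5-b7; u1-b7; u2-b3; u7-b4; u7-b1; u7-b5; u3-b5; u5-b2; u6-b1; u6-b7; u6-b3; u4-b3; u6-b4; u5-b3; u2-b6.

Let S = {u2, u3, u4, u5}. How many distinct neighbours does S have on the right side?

The union of neighbours of {u2, u3, u4, u5} is {b1, b2, b3, b4, b5, b6, b7}, which has 7 elements.
Since |N(S)| = 7 ≥ |S| = 4, Hall's condition holds for this subset.

7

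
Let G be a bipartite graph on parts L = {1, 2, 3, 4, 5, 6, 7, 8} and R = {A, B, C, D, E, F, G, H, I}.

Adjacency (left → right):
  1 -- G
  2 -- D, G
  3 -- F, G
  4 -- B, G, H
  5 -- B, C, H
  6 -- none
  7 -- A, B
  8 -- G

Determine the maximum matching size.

6

A valid assignment of size 6: 1-G, 2-D, 3-F, 4-H, 5-C, 7-B.
The set {1, 6, 8} has only 1 neighbour ({G}), so by Hall's theorem at most 6 of the 8 left vertices can be matched.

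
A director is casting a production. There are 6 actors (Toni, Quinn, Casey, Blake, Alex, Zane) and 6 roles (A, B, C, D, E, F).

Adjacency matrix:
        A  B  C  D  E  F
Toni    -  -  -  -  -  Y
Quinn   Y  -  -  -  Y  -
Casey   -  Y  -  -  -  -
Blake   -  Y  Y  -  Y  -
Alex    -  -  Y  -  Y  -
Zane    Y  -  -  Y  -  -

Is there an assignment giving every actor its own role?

For example, pair Toni-F, Quinn-A, Casey-B, Blake-C, Alex-E, Zane-D.
All 6 actors are covered.

Yes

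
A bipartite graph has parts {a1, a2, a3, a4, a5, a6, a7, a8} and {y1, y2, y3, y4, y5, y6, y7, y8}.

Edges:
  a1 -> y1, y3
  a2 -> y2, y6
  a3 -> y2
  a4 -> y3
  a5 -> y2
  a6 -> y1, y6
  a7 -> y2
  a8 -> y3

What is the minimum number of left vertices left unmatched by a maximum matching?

A valid assignment of size 4: a1→y1, a2→y6, a3→y2, a4→y3.
The set {a1, a2, a3, a4, a5, a6, a7, a8} has only 4 neighbours ({y1, y2, y3, y6}), so by Hall's theorem at most 4 of the 8 left vertices can be matched.
That matches 4 of the 8, leaving 4 unmatched; no matching can do better.

4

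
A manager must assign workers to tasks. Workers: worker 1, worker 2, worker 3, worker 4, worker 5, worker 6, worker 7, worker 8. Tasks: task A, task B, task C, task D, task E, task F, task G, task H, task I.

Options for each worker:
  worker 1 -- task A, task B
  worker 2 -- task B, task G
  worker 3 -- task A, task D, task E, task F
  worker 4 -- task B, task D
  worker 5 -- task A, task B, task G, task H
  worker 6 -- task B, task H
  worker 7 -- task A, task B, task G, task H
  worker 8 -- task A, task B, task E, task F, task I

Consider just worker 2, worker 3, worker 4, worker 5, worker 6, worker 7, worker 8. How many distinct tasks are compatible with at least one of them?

8

The union of neighbours of {worker 2, worker 3, worker 4, worker 5, worker 6, worker 7, worker 8} is {task A, task B, task D, task E, task F, task G, task H, task I}, which has 8 elements.
Since |N(S)| = 8 ≥ |S| = 7, Hall's condition holds for this subset.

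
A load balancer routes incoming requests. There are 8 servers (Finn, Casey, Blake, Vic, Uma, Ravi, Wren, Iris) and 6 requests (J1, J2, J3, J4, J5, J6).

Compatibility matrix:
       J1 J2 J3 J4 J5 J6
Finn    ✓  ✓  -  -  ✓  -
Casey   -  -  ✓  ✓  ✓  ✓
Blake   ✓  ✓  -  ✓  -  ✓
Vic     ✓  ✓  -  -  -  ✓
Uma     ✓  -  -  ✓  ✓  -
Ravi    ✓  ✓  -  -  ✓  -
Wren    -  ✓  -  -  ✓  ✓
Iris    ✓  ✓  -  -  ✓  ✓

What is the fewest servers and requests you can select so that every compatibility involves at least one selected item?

6

A maximum matching has 6 edges (e.g. Finn–J2, Casey–J3, Blake–J4, Vic–J6, Uma–J1, Ravi–J5).
By König's theorem the minimum vertex cover has the same size. One such cover is {Casey, J1, J2, J4, J5, J6}.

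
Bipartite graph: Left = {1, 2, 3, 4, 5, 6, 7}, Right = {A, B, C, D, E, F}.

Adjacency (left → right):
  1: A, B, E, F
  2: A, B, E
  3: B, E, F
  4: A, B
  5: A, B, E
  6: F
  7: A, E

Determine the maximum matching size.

4

One maximum matching: 1→F, 2→A, 3→E, 4→B.
The set {1, 2, 3, 4, 5, 6, 7} has only 4 neighbours ({A, B, E, F}), so by Hall's theorem at most 4 of the 7 left vertices can be matched.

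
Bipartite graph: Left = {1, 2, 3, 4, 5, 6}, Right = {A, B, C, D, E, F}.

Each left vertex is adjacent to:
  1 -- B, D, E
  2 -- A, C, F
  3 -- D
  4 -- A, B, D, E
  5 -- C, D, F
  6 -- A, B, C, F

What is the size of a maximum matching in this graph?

For example, pair 1→E, 2→C, 3→D, 4→A, 5→F, 6→B.
This saturates every left vertex, so 6 is the maximum.

6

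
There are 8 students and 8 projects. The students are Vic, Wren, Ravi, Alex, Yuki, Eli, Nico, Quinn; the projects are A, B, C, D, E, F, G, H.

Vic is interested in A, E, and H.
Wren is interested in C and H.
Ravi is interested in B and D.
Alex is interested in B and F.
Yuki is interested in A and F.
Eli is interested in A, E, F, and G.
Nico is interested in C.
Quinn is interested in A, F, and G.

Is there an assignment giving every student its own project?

One maximum matching: Vic-E, Wren-H, Ravi-D, Alex-B, Yuki-A, Eli-G, Nico-C, Quinn-F.
All 8 students are covered.

Yes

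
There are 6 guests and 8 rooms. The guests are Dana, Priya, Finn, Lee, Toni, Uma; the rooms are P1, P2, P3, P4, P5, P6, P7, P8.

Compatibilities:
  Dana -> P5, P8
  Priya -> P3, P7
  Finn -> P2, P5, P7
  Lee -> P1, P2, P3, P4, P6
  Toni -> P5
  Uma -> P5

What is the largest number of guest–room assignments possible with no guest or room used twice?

One maximum matching: Dana–P8, Priya–P3, Finn–P7, Lee–P1, Toni–P5.
The set {Toni, Uma} has only 1 neighbour ({P5}), so by Hall's theorem at most 5 of the 6 guests can be matched.

5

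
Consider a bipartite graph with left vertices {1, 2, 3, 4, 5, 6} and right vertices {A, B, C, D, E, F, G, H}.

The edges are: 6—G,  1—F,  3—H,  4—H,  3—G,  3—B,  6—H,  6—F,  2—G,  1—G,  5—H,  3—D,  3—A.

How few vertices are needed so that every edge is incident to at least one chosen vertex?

4

{3, F, G, H} is a vertex cover of size 4: every edge has an endpoint in this set.
No smaller cover exists because 1–F, 2–G, 3–A, 4–H is a matching of size 4, and a cover must include an endpoint of each of these disjoint edges (König's theorem).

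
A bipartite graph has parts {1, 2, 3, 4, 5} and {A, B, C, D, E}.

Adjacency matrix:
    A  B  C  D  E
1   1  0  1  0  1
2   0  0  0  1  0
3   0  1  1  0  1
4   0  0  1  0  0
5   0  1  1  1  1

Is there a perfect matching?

A valid assignment of size 5: 1–A, 2–D, 3–E, 4–C, 5–B.
All 5 left vertices are covered.

Yes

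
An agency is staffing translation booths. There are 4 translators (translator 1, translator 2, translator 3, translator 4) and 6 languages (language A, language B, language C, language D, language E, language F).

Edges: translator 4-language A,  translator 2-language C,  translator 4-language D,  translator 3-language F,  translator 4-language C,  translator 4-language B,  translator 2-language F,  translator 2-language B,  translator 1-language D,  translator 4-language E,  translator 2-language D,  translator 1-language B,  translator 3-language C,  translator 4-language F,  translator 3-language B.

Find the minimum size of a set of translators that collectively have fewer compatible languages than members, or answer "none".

A matching saturating every translator exists, for instance translator 1→language D, translator 2→language C, translator 3→language B, translator 4→language F.
By Hall's marriage theorem, this means |N(S)| ≥ |S| for every subset S, so no violating subset exists.

none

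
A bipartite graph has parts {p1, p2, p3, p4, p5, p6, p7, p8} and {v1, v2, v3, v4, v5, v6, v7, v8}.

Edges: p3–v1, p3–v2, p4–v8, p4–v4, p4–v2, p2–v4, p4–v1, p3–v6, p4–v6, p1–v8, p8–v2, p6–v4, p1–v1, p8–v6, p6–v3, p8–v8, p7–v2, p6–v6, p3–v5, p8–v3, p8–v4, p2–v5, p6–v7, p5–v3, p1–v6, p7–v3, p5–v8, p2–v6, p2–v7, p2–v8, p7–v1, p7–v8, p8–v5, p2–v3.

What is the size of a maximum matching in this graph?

For example, pair p1→v1, p2→v6, p3→v5, p4→v4, p5→v3, p6→v7, p7→v2, p8→v8.
All 8 left vertices are matched, so no larger matching exists.

8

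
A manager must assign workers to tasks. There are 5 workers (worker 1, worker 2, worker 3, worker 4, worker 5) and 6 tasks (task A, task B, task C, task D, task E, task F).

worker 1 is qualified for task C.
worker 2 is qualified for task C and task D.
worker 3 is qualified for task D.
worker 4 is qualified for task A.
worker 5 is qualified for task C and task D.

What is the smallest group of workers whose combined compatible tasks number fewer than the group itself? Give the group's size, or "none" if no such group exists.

3

Take S = {worker 1, worker 2, worker 3}. Its neighbourhood is {task C, task D}, so |N(S)| = 2 < |S| = 3.
Every subset of size less than 3 has at least as many neighbours as members, so 3 is the minimum.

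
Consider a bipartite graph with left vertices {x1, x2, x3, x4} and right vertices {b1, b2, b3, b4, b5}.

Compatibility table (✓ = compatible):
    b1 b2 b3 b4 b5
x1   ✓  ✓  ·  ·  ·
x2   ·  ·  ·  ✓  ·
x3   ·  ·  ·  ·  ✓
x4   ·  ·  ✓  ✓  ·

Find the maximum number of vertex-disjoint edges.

For example, pair x1→b2, x2→b4, x3→b5, x4→b3.
All 4 left vertices are matched, so no larger matching exists.

4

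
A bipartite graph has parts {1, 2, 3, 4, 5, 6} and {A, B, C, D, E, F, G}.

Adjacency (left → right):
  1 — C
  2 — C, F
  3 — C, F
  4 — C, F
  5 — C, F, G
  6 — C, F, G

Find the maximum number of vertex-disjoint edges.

3

A valid assignment of size 3: 1–C, 2–F, 5–G.
The set {1, 2, 3, 4, 5, 6} has only 3 neighbours ({C, F, G}), so by Hall's theorem at most 3 of the 6 left vertices can be matched.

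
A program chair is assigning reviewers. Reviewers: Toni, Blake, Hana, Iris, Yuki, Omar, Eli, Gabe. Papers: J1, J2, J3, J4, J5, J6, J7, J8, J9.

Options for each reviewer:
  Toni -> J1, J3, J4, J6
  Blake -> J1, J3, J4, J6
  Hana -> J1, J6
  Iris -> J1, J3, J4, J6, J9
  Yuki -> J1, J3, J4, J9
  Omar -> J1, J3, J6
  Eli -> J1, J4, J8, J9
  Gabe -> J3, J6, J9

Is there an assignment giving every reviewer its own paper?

No

The set {Toni, Blake, Hana, Iris, Yuki, Omar, Gabe} has only 5 neighbours ({J1, J3, J4, J6, J9}), so by Hall's theorem at most 6 of the 8 reviewers can be matched.
Hence no matching covers every reviewer.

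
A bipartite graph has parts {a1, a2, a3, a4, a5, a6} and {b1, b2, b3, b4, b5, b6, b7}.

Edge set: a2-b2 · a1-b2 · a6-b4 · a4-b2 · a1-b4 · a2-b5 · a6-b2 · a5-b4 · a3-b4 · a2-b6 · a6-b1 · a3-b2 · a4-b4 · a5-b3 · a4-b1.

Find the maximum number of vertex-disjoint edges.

5

One maximum matching: a1-b2, a2-b5, a3-b4, a4-b1, a5-b3.
The set {a1, a3, a4, a6} has only 3 neighbours ({b1, b2, b4}), so by Hall's theorem at most 5 of the 6 left vertices can be matched.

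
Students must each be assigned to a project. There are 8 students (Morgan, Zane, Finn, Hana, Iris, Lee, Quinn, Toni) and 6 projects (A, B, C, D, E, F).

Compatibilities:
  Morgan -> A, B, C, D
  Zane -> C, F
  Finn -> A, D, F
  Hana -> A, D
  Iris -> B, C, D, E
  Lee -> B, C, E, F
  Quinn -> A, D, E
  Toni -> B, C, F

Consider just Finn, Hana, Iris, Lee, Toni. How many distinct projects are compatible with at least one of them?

6

The union of neighbours of {Finn, Hana, Iris, Lee, Toni} is {A, B, C, D, E, F}, which has 6 elements.
Since |N(S)| = 6 ≥ |S| = 5, Hall's condition holds for this subset.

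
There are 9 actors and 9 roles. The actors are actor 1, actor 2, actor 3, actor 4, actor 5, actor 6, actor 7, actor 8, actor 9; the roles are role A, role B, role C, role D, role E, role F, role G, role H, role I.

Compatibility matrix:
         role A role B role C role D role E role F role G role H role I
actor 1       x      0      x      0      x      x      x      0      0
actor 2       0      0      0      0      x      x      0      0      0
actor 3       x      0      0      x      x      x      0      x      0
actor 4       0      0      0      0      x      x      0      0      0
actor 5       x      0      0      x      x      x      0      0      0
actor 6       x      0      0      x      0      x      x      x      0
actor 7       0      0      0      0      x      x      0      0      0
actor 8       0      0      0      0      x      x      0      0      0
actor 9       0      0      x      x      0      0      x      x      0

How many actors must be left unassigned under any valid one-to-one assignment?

2

One maximum matching: actor 1–role C, actor 2–role E, actor 3–role A, actor 4–role F, actor 5–role D, actor 6–role H, actor 9–role G.
The set {actor 2, actor 4, actor 7, actor 8} has only 2 neighbours ({role E, role F}), so by Hall's theorem at most 7 of the 9 actors can be matched.
That matches 7 of the 9, leaving 2 unmatched; no matching can do better.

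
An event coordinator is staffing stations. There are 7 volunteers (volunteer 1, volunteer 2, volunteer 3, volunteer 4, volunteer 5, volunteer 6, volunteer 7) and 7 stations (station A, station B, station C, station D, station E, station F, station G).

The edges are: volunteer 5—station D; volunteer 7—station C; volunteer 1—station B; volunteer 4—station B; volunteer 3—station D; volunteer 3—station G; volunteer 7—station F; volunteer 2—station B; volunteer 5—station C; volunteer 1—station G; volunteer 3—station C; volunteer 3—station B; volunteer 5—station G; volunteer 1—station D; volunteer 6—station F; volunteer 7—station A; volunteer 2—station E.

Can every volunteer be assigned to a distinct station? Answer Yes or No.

Yes

A valid assignment of size 7: volunteer 1-station G, volunteer 2-station E, volunteer 3-station C, volunteer 4-station B, volunteer 5-station D, volunteer 6-station F, volunteer 7-station A.
All 7 volunteers are covered.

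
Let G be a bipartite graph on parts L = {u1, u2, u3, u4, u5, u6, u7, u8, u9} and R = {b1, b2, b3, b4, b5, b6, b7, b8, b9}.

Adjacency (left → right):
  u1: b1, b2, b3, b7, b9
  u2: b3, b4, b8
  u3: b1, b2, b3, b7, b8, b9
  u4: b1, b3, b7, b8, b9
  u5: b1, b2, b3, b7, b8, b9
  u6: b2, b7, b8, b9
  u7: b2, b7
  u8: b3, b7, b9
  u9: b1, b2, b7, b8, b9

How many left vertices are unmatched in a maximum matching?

2

For example, pair u1→b3, u2→b4, u3→b1, u4→b9, u5→b8, u6→b2, u7→b7.
The set {u1, u3, u4, u5, u6, u7, u8, u9} has only 6 neighbours ({b1, b2, b3, b7, b8, b9}), so by Hall's theorem at most 7 of the 9 left vertices can be matched.
That matches 7 of the 9, leaving 2 unmatched; no matching can do better.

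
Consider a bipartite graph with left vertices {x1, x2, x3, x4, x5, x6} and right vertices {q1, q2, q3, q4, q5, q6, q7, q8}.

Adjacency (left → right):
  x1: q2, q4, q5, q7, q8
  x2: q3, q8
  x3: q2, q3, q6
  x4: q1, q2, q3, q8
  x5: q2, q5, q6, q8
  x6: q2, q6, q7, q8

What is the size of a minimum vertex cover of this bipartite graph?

6

The 6 edges x1–q4, x2–q3, x3–q6, x4–q1, x5–q2, x6–q8 form a matching, so any vertex cover needs at least 6 vertices (one per matched edge).
Conversely {x1, x2, x3, x4, x5, x6} meets every edge and has exactly 6 vertices, so 6 is optimal.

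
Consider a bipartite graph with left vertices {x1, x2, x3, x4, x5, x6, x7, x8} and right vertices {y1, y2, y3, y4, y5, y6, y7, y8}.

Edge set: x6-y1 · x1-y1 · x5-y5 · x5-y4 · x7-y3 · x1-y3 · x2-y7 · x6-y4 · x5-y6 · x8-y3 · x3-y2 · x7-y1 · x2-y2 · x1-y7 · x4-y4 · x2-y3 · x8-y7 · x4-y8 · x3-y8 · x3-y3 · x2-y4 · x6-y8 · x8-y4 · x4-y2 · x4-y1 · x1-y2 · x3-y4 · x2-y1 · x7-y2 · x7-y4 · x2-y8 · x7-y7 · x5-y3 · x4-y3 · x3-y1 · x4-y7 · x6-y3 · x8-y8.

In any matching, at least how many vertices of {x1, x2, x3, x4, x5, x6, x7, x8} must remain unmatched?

One maximum matching: x1–y2, x2–y8, x3–y1, x4–y4, x5–y5, x6–y3, x7–y7.
The set {x1, x2, x3, x4, x6, x7, x8} has only 6 neighbours ({y1, y2, y3, y4, y7, y8}), so by Hall's theorem at most 7 of the 8 left vertices can be matched.
That matches 7 of the 8, leaving 1 unmatched; no matching can do better.

1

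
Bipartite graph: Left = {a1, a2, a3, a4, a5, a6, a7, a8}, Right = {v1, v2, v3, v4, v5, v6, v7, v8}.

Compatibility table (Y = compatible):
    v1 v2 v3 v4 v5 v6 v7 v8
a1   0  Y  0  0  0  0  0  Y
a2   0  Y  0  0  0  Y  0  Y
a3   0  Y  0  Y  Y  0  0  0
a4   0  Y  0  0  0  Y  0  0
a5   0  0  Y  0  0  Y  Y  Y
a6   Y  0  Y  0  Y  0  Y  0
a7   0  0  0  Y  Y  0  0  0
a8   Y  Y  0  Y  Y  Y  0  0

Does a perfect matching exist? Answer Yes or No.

For example, pair a1-v8, a2-v6, a3-v5, a4-v2, a5-v3, a6-v7, a7-v4, a8-v1.
All 8 left vertices are covered.

Yes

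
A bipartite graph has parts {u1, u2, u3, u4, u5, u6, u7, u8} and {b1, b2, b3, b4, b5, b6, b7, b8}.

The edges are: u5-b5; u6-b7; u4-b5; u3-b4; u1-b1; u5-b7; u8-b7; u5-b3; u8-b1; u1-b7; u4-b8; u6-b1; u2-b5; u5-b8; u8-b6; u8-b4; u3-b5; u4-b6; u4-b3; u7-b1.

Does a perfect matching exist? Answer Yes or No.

No

The set {u1, u6, u7} has only 2 neighbours ({b1, b7}), so by Hall's theorem at most 7 of the 8 left vertices can be matched.
Hence no matching covers every left vertex.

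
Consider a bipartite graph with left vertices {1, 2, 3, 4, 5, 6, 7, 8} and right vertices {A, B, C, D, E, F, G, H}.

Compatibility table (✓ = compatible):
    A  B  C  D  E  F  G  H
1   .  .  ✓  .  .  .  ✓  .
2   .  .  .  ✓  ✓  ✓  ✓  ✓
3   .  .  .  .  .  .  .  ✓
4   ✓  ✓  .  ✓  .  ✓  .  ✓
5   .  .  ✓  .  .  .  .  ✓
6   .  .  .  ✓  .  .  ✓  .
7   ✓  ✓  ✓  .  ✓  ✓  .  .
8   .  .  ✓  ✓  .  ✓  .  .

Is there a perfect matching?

Yes

One maximum matching: 1→G, 2→E, 3→H, 4→B, 5→C, 6→D, 7→A, 8→F.
All 8 left vertices are covered.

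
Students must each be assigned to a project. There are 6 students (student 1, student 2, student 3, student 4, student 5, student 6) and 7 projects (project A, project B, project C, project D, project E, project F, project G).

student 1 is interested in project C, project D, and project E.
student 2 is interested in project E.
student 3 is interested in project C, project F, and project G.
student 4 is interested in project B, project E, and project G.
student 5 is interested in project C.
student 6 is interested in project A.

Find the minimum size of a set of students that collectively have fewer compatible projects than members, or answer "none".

none

A matching saturating every student exists, for instance student 1→project D, student 2→project E, student 3→project G, student 4→project B, student 5→project C, student 6→project A.
By Hall's marriage theorem, this means |N(S)| ≥ |S| for every subset S, so no violating subset exists.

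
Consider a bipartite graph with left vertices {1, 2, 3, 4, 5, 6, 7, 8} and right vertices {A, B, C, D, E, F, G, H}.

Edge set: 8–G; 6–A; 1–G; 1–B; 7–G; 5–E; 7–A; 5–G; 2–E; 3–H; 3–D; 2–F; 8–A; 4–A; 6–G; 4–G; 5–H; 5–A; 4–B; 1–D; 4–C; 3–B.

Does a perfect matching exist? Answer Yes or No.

The set {6, 7, 8} has only 2 neighbours ({A, G}), so by Hall's theorem at most 7 of the 8 left vertices can be matched.
Hence no matching covers every left vertex.

No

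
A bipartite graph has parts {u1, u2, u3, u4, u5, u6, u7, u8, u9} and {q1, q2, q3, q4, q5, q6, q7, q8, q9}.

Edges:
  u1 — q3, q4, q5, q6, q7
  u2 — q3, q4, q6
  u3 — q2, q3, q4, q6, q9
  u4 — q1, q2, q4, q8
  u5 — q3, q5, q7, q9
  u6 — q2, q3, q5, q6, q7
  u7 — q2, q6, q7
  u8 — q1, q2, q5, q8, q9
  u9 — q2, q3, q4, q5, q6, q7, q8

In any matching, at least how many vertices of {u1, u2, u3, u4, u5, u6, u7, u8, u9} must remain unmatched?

One maximum matching: u1-q4, u2-q3, u3-q9, u4-q8, u5-q5, u6-q7, u7-q2, u8-q1, u9-q6.
All 9 left vertices are matched, so no larger matching exists.
That matches 9 of the 9, leaving 0 unmatched; no matching can do better.

0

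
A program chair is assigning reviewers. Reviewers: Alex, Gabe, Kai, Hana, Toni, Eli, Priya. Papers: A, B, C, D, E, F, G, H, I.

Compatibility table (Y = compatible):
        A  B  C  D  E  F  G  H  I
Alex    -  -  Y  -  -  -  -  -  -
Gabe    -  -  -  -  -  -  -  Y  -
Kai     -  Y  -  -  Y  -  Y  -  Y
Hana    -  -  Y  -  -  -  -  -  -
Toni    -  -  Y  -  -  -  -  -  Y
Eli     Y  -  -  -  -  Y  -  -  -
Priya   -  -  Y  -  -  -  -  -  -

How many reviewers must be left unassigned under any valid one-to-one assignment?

2

One maximum matching: Alex-C, Gabe-H, Kai-B, Toni-I, Eli-F.
The set {Alex, Hana, Priya} has only 1 neighbour ({C}), so by Hall's theorem at most 5 of the 7 reviewers can be matched.
That matches 5 of the 7, leaving 2 unmatched; no matching can do better.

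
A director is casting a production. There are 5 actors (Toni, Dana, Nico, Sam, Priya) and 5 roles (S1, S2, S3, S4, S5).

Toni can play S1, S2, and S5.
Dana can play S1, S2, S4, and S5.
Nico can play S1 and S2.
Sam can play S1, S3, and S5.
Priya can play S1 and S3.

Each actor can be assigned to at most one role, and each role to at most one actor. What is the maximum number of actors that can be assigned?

One maximum matching: Toni-S5, Dana-S4, Nico-S2, Sam-S1, Priya-S3.
This saturates every actor, so 5 is the maximum.

5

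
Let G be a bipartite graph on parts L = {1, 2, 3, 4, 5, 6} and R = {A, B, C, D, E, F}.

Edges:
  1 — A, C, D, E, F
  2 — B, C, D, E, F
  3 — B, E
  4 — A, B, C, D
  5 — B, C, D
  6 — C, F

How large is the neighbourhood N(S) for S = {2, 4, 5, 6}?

The union of neighbours of {2, 4, 5, 6} is {A, B, C, D, E, F}, which has 6 elements.
Since |N(S)| = 6 ≥ |S| = 4, Hall's condition holds for this subset.

6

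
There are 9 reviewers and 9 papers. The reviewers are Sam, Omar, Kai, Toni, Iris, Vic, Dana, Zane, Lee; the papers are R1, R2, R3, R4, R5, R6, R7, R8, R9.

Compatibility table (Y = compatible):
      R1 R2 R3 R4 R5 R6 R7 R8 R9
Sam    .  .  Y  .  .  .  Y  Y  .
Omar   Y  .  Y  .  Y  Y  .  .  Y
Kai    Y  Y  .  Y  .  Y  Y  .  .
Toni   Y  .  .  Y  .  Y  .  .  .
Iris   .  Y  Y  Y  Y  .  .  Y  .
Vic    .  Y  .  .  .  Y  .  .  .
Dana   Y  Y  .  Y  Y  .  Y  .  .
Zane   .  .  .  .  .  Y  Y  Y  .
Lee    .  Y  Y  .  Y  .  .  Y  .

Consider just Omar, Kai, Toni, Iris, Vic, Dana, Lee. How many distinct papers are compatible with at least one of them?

9

The union of neighbours of {Omar, Kai, Toni, Iris, Vic, Dana, Lee} is {R1, R2, R3, R4, R5, R6, R7, R8, R9}, which has 9 elements.
Since |N(S)| = 9 ≥ |S| = 7, Hall's condition holds for this subset.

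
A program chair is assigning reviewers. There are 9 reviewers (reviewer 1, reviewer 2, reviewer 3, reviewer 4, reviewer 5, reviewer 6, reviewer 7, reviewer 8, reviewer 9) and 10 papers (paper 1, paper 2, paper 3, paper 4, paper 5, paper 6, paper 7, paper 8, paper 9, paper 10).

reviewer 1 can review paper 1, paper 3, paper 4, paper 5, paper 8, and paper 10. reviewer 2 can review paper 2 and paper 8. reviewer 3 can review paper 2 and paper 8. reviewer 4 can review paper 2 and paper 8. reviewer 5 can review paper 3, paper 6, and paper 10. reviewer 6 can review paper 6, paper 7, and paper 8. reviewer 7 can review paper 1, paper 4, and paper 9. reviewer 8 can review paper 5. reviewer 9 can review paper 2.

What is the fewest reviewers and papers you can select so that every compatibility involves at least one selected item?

7

The 7 edges reviewer 1–paper 10, reviewer 2–paper 8, reviewer 3–paper 2, reviewer 5–paper 6, reviewer 6–paper 7, reviewer 7–paper 4, reviewer 8–paper 5 form a matching, so any vertex cover needs at least 7 vertices (one per matched edge).
Conversely {reviewer 1, reviewer 5, reviewer 6, reviewer 7, reviewer 8, paper 2, paper 8} meets every edge and has exactly 7 vertices, so 7 is optimal.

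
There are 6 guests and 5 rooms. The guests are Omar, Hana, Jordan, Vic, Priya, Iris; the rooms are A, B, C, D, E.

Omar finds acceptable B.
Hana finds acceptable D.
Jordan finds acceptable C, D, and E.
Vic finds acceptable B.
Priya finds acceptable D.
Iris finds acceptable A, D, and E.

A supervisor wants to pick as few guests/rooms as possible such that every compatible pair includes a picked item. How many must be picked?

{Jordan, Iris, B, D} is a vertex cover of size 4: every edge has an endpoint in this set.
No smaller cover exists because Omar–B, Hana–D, Jordan–C, Iris–E is a matching of size 4, and a cover must include an endpoint of each of these disjoint edges (König's theorem).

4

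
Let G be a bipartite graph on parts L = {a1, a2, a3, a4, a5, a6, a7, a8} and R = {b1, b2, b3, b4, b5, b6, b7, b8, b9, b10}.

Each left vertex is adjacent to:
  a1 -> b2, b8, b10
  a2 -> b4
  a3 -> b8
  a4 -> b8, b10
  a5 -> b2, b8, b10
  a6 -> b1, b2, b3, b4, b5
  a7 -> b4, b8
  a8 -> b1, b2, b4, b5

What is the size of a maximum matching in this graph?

For example, pair a1-b2, a2-b4, a3-b8, a4-b10, a6-b1, a8-b5.
The set {a1, a2, a3, a4, a5, a7} has only 4 neighbours ({b10, b2, b4, b8}), so by Hall's theorem at most 6 of the 8 left vertices can be matched.

6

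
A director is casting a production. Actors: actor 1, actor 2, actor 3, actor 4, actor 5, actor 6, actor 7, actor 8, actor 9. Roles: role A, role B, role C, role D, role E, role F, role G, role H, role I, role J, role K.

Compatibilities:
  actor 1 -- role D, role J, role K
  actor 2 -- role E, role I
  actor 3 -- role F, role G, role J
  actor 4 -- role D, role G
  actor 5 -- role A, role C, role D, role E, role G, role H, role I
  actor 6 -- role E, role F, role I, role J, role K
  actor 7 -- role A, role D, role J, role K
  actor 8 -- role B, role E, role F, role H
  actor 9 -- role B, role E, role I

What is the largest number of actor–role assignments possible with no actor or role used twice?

A valid assignment of size 9: actor 1–role D, actor 2–role E, actor 3–role F, actor 4–role G, actor 5–role C, actor 6–role I, actor 7–role K, actor 8–role H, actor 9–role B.
All 9 actors are matched, so no larger matching exists.

9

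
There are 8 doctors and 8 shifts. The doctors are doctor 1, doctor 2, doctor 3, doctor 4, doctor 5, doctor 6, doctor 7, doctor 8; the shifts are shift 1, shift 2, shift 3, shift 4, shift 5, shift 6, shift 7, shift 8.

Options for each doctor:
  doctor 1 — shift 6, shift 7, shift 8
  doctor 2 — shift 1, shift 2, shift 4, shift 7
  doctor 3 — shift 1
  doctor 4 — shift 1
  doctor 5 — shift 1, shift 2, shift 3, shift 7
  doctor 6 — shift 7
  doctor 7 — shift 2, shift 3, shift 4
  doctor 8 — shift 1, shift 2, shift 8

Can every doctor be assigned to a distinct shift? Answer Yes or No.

No

The set {doctor 3, doctor 4} has only 1 neighbour ({shift 1}), so by Hall's theorem at most 7 of the 8 doctors can be matched.
Hence no matching covers every doctor.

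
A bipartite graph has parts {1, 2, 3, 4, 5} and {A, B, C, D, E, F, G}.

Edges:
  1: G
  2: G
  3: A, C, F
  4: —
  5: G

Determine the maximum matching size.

2

One maximum matching: 1–G, 3–F.
The set {1, 2, 4, 5} has only 1 neighbour ({G}), so by Hall's theorem at most 2 of the 5 left vertices can be matched.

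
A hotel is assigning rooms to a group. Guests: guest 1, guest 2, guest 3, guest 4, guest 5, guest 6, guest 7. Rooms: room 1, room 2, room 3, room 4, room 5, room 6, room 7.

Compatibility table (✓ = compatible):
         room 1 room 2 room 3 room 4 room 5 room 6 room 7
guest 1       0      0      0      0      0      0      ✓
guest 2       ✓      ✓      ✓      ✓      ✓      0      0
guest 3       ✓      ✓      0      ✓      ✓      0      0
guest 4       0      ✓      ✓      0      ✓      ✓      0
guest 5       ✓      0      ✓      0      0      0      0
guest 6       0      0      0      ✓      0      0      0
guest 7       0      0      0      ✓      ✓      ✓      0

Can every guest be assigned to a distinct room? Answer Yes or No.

A valid assignment of size 7: guest 1→room 7, guest 2→room 2, guest 3→room 5, guest 4→room 3, guest 5→room 1, guest 6→room 4, guest 7→room 6.
Every guest is matched, so this is a perfect matching.

Yes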